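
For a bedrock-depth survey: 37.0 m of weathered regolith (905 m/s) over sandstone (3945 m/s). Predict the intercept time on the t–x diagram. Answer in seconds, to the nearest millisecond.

0.080 s

θ_c = arcsin(V₁/V₂) = arcsin(905/3945) = 13.26°; cos θ_c = 0.9733.
tᵢ = 2h·cos θ_c / V₁ = 2·37.0·0.9733 / 905 = 0.07959 s.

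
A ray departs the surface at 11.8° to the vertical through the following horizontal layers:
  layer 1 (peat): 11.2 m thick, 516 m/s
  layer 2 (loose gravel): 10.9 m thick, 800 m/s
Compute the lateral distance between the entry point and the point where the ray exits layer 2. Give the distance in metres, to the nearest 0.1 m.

6.0 m

p = sin θ₁/V₁ = sin 11.8°/516 = 3.9631e-04 s/m is conserved through the stack.
Layer 1: θ = 11.80°; offset = 11.2·tan 11.80° = 2.340 m.
Layer 2: sin θ = p·800 = 0.3170 → θ = 18.48°; offset = 10.9·tan 18.48° = 3.644 m.
Total horizontal offset = 5.984 m.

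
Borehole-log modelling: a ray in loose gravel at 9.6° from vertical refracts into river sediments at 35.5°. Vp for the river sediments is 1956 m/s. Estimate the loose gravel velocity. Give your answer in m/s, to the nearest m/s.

sin 9.6° = 0.1668; sin 35.5° = 0.5807.
V₁ = V₂·(sin θ₁/sin θ₂) = 1956·(0.1668/0.5807) = 561.73 m/s.

562 m/s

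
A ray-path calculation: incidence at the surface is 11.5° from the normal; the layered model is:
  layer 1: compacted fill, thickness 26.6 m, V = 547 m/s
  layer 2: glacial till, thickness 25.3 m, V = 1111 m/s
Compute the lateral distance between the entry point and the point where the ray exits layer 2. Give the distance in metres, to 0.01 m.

16.62 m

Ray parameter p = sin 11.5° / 547 m/s = 3.6448e-04 s/m.
Layer 1: θ = 11.50°; offset = 26.6·tan 11.50° = 5.4118 m.
Layer 2: sin θ = p·1111 = 0.4049 → θ = 23.89°; offset = 25.3·tan 23.89° = 11.2045 m.
Σ offsets = 16.6163 m.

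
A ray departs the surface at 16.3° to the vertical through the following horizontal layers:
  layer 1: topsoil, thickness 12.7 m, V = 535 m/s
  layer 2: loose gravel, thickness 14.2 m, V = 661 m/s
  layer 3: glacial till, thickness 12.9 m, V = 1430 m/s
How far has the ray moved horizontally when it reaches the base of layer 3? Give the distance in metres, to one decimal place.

Apply Snell's law at each interface; in layer i the horizontal offset is hᵢ·tan θᵢ.
Layer 1: θ = 16.30°; offset = 12.7·tan 16.30° = 3.714 m.
Layer 2: sin θ = 661·sin 16.3°/535 = 0.3468, θ = 20.29°; offset = 14.2·tan 20.29° = 5.250 m.
Layer 3: sin θ = 1430·sin 16.3°/535 = 0.7502, θ = 48.61°; offset = 12.9·tan 48.61° = 14.636 m.
Total horizontal offset = 23.599 m.

23.6 m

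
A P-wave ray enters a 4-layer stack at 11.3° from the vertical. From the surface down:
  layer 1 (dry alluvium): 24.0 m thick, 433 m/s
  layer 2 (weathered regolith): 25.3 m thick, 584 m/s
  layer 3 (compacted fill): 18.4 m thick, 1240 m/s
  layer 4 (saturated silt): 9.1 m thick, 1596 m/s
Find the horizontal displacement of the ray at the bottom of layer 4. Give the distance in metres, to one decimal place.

33.7 m

Ray parameter p = sin 11.3° / 433 m/s = 4.5253e-04 s/m.
Layer 1: θ = 11.30°; offset = 24.0·tan 11.30° = 4.796 m.
Layer 2: sin θ = p·584 = 0.2643 → θ = 15.32°; offset = 25.3·tan 15.32° = 6.933 m.
Layer 3: sin θ = p·1240 = 0.5611 → θ = 34.13°; offset = 18.4·tan 34.13° = 12.474 m.
Layer 4: sin θ = p·1596 = 0.7222 → θ = 46.24°; offset = 9.1·tan 46.24° = 9.503 m.
Summing the layer offsets gives 33.705 m.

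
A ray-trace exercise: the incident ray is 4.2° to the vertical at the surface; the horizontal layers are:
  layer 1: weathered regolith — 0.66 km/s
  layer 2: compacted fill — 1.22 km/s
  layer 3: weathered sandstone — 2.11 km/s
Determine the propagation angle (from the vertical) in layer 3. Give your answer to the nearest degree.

14°

Ray parameter p = sin 4.2° / 0.66 = 1.1097e-01 s/km.
sin θ_3 = p·V_3 = 1.1097e-01 × 2.11 = 0.2341.
θ_3 = 13.54° from the vertical.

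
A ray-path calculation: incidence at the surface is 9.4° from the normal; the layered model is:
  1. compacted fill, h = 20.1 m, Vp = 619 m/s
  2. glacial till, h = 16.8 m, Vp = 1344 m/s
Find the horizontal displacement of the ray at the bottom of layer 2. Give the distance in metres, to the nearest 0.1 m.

p = sin θ₁/V₁ = sin 9.4°/619 = 2.6385e-04 s/m is conserved through the stack.
Layer 1: θ = 9.40°; offset = 20.1·tan 9.40° = 3.328 m.
Layer 2: sin θ = p·1344 = 0.3546 → θ = 20.77°; offset = 16.8·tan 20.77° = 6.372 m.
Σ offsets = 9.699 m.

9.7 m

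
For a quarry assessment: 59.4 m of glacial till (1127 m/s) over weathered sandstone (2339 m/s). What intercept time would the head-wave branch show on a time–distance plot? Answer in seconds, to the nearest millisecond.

0.092 s

tᵢ = 2h·√(V₂²−V₁²)/(V₁V₂).
√(V₂²−V₁²) = √(2339²−1127²) = 2049.6 m/s.
tᵢ = 2·59.4·2049.6/(1127·2339) = 0.09237 s.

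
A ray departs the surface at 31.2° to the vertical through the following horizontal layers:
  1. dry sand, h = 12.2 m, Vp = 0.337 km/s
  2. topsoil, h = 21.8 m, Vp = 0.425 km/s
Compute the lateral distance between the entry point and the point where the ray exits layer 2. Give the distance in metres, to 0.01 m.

Apply Snell's law at each interface; in layer i the horizontal offset is hᵢ·tan θᵢ.
Layer 1: θ = 31.20°; offset = 12.2·tan 31.20° = 7.3886 m.
Layer 2: sin θ = 0.425·sin 31.2°/0.337 = 0.6533, θ = 40.79°; offset = 21.8·tan 40.79° = 18.8111 m.
Σ offsets = 26.1997 m.

26.20 m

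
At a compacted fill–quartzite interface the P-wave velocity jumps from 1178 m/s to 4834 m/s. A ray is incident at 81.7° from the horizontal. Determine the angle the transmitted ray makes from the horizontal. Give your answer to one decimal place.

Angle from the normal: 90° − 81.7° = 8.3°.
sin θ₁/V₁ = sin θ₂/V₂ ⇒ sin θ₂ = 4834·sin 8.3°/1178 = 4834·0.1444/1178 = 0.5924.
θ₂ = sin⁻¹(0.5924) = 36.33° (from vertical).
From the interface: 90° − 36.33° = 53.67°.

53.7°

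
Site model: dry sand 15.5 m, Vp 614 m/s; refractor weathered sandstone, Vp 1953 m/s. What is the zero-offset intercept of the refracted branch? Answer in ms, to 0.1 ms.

tᵢ = 2h·√(V₂²−V₁²)/(V₁V₂).
√(V₂²−V₁²) = √(1953²−614²) = 1854.0 m/s.
tᵢ = 2·15.5·1854.0/(614·1953) = 0.04793 s.

47.9 ms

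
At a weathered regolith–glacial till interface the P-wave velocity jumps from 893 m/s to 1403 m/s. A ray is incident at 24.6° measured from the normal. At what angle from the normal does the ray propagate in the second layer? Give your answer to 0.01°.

40.85°

Snell's law: sin θ₂ = (V₂/V₁)·sin θ₁ = (1403/893)·sin 24.6° = 0.6540.
θ₂ = arcsin 0.6540 = 40.85° from the normal.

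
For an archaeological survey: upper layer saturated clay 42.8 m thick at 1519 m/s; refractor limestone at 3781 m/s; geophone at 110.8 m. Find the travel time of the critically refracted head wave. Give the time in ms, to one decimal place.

t = x/V₂ + 2h·√(V₂²−V₁²)/(V₁V₂).
√(V₂²−V₁²) = √(3781²−1519²) = 3462.5 m/s; delay term = 2·42.8·3462.5/(1519·3781) = 0.05161 s.
t = 110.8/3781 + 0.05161 = 0.08091 s.

80.9 ms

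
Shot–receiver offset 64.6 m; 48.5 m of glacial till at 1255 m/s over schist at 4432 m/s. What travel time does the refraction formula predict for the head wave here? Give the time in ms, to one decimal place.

θ_c = arcsin(V₁/V₂) = arcsin(1255/4432) = 16.45°, cos θ_c = 0.9591.
Intercept time tᵢ = 2h cos θ_c / V₁ = 2·48.5·0.9591/1255 = 0.07413 s.
t = x/V₂ + tᵢ = 64.6/4432 + 0.07413 = 0.08870 s.

88.7 ms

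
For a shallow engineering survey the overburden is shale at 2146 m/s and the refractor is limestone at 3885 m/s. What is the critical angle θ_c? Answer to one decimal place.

33.5°

Critical incidence: sin θ_c = V₁/V₂ = 2146/3885 = 0.5524.
θ_c = arcsin 0.5524 = 33.53°.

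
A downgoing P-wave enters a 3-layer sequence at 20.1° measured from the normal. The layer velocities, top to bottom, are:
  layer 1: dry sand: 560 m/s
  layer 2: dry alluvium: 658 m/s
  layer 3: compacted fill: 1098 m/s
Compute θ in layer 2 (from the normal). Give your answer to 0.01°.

23.82°

Ray parameter p = sin 20.1° / 560 = 6.1368e-04 s/m.
sin θ_2 = p·V_2 = 6.1368e-04 × 658 = 0.4038.
θ_2 = arcsin 0.4038 = 23.82°.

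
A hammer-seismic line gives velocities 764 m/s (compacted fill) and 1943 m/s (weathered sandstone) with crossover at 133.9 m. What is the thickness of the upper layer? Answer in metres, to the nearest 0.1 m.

h = (x_cross/2)·√((V₂−V₁)/(V₂+V₁)).
(V₂−V₁)/(V₂+V₁) = (1943−764)/(1943+764) = 0.4355; √ = 0.6600.
h = (133.9/2)·0.6600 = 44.18 m.

44.2 m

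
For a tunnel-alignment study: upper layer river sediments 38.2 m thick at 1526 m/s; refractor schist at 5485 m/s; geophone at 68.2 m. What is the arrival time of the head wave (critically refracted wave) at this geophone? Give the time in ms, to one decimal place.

60.5 ms

t = x/V₂ + 2h·√(V₂²−V₁²)/(V₁V₂).
√(V₂²−V₁²) = √(5485²−1526²) = 5268.4 m/s; delay term = 2·38.2·5268.4/(1526·5485) = 0.04809 s.
t = 68.2/5485 + 0.04809 = 0.06052 s.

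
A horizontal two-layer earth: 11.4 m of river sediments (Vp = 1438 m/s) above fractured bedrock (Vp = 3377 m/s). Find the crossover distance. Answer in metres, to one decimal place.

35.9 m

θ_c = arcsin(1438/3377) = 25.20°, so cos θ_c = 0.9048 and tᵢ = 2h cos θ_c/V₁ = 0.0143 s.
At crossover x/V₁ = x/V₂ + tᵢ ⇒ x = tᵢ/(1/V₁ − 1/V₂) = 0.01435/(6.9541e-04 − 2.9612e-04) = 35.93 m.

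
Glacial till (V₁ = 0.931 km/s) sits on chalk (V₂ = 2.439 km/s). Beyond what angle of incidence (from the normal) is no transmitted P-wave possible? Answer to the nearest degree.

At critical incidence the refracted ray runs along the interface (θ₂ = 90°), so sin θ_c = V₁/V₂.
θ_c = arcsin(0.931/2.439) = arcsin 0.3817 = 22.44°.

22°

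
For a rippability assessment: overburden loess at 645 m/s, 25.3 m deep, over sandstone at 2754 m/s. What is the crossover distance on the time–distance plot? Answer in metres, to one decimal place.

θ_c = arcsin(645/2754) = 13.54°, so cos θ_c = 0.9722 and tᵢ = 2h cos θ_c/V₁ = 0.0763 s.
At crossover x/V₁ = x/V₂ + tᵢ ⇒ x = tᵢ/(1/V₁ − 1/V₂) = 0.07627/(1.5504e-03 − 3.6311e-04) = 64.24 m.

64.2 m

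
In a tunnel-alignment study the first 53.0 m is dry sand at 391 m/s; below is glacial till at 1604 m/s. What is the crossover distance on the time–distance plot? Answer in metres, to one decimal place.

θ_c = arcsin(391/1604) = 14.11°, so cos θ_c = 0.9698 and tᵢ = 2h cos θ_c/V₁ = 0.2629 s.
At crossover x/V₁ = x/V₂ + tᵢ ⇒ x = tᵢ/(1/V₁ − 1/V₂) = 0.26292/(2.5575e-03 − 6.2344e-04) = 135.94 m.

135.9 m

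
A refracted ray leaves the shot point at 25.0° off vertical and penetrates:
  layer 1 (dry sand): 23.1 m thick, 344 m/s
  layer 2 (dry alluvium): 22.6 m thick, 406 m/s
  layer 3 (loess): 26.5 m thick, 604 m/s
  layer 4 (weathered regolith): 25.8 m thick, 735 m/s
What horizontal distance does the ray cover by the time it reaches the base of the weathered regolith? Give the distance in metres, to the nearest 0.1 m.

107.3 m

Apply Snell's law at each interface; in layer i the horizontal offset is hᵢ·tan θᵢ.
Layer 1: θ = 25.00°; offset = 23.1·tan 25.00° = 10.772 m.
Layer 2: sin θ = 406·sin 25.0°/344 = 0.4988, θ = 29.92°; offset = 22.6·tan 29.92° = 13.006 m.
Layer 3: sin θ = 604·sin 25.0°/344 = 0.7420, θ = 47.91°; offset = 26.5·tan 47.91° = 29.334 m.
Layer 4: sin θ = 735·sin 25.0°/344 = 0.9030, θ = 64.55°; offset = 25.8·tan 64.55° = 54.218 m.
Summing the layer offsets gives 107.330 m.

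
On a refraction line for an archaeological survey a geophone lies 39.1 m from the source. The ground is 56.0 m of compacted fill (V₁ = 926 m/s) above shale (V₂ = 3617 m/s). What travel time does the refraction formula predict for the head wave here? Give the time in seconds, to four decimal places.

0.1277 s

t = x/V₂ + 2h·√(V₂²−V₁²)/(V₁V₂).
√(V₂²−V₁²) = √(3617²−926²) = 3496.5 m/s; delay term = 2·56.0·3496.5/(926·3617) = 0.11692 s.
t = 39.1/3617 + 0.11692 = 0.12773 s.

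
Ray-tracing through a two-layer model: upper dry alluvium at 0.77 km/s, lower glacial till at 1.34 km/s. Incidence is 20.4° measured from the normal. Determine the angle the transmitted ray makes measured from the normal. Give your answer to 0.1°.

37.3°

sin θ₁/V₁ = sin θ₂/V₂ ⇒ sin θ₂ = 1.34·sin 20.4°/0.77 = 1.34·0.3486/0.77 = 0.6066.
θ₂ = sin⁻¹(0.6066) = 37.34° (from vertical).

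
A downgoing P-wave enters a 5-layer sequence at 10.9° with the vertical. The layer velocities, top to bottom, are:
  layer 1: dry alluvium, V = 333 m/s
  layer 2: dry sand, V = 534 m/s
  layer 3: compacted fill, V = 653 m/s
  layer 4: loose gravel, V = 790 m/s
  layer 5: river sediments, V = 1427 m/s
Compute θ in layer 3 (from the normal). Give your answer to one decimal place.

21.8°

Snell's law across each interface conserves sin θ / V, so sin θ_3 = V_3·sin θ₁/V₁.
sin θ_3 = 653 × sin 10.9° / 333 = 0.3708.
θ_3 = arcsin 0.3708 = 21.77°.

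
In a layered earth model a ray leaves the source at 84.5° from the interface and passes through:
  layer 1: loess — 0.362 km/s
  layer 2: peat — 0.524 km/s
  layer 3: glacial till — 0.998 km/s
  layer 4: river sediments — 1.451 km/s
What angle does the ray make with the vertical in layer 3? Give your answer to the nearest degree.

From the normal: θ₁ = 90° − 84.5° = 5.5°.
Snell's law across each interface conserves sin θ / V, so sin θ_3 = V_3·sin θ₁/V₁.
sin θ_3 = 0.998 × sin 5.5° / 0.362 = 0.2642.
θ_3 = arcsin 0.2642 = 15.32°.

15°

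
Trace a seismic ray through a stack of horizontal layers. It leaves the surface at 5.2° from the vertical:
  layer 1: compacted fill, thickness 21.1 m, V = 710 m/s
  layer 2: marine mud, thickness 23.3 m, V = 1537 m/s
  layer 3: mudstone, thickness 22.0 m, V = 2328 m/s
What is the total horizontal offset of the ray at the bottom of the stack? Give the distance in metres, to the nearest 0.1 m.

Ray parameter p = sin 5.2° / 710 m/s = 1.2765e-04 s/m.
Layer 1: θ = 5.20°; offset = 21.1·tan 5.20° = 1.920 m.
Layer 2: sin θ = p·1537 = 0.1962 → θ = 11.31°; offset = 23.3·tan 11.31° = 4.662 m.
Layer 3: sin θ = p·2328 = 0.2972 → θ = 17.29°; offset = 22.0·tan 17.29° = 6.847 m.
Σ offsets = 13.429 m.

13.4 m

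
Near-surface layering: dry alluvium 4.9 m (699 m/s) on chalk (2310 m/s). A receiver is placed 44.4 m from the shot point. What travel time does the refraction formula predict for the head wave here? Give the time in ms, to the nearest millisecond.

33 ms

θ_c = arcsin(V₁/V₂) = arcsin(699/2310) = 17.61°, cos θ_c = 0.9531.
Intercept time tᵢ = 2h cos θ_c / V₁ = 2·4.9·0.9531/699 = 0.01336 s.
t = x/V₂ + tᵢ = 44.4/2310 + 0.01336 = 0.03258 s.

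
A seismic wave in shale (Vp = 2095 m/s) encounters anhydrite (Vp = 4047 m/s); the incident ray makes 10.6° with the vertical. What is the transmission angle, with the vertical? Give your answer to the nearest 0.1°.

sin θ₁/V₁ = sin θ₂/V₂ ⇒ sin θ₂ = 4047·sin 10.6°/2095 = 4047·0.1840/2095 = 0.3553.
θ₂ = sin⁻¹(0.3553) = 20.81° (from vertical).

20.8°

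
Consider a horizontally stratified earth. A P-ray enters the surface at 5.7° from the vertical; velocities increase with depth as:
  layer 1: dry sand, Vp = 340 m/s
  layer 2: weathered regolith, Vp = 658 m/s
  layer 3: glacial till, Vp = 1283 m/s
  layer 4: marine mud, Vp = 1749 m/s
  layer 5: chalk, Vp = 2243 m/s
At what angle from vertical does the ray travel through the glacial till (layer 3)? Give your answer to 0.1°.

22.0°

Ray parameter p = sin 5.7° / 340 = 2.9212e-04 s/m.
sin θ_3 = p·V_3 = 2.9212e-04 × 1283 = 0.3748.
θ_3 = arcsin 0.3748 = 22.01°.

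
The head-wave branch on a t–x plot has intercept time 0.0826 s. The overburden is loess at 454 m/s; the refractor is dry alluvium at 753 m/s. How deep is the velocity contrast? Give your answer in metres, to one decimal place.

h = tᵢ·V₁·V₂ / (2·√(V₂²−V₁²)).
√(V₂²−V₁²) = √(753² − 454²) = 600.7 m/s.
h = 0.0826 s × 454 × 753 / (2 × 600.7) = 23.50 m.

23.5 m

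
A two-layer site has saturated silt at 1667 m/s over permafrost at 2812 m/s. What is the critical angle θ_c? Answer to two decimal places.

36.36°

At critical incidence the refracted ray runs along the interface (θ₂ = 90°), so sin θ_c = V₁/V₂.
θ_c = arcsin(1667/2812) = arcsin 0.5928 = 36.36°.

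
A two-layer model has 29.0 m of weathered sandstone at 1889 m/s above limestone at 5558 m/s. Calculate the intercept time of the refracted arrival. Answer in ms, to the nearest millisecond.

29 ms

θ_c = arcsin(V₁/V₂) = arcsin(1889/5558) = 19.87°; cos θ_c = 0.9405.
tᵢ = 2h·cos θ_c / V₁ = 2·29.0·0.9405 / 1889 = 0.02888 s.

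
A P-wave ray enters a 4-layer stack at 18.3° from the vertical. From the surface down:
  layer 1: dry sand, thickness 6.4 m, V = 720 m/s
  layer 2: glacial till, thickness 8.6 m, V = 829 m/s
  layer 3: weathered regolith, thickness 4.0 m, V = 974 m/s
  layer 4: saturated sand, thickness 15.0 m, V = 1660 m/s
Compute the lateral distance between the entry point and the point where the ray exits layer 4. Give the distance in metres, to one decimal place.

23.1 m

Ray parameter p = sin 18.3° / 720 m/s = 4.3610e-04 s/m.
Layer 1: θ = 18.30°; offset = 6.4·tan 18.30° = 2.117 m.
Layer 2: sin θ = p·829 = 0.3615 → θ = 21.19°; offset = 8.6·tan 21.19° = 3.335 m.
Layer 3: sin θ = p·974 = 0.4248 → θ = 25.14°; offset = 4.0·tan 25.14° = 1.877 m.
Layer 4: sin θ = p·1660 = 0.7239 → θ = 46.38°; offset = 15.0·tan 46.38° = 15.740 m.
Summing the layer offsets gives 23.068 m.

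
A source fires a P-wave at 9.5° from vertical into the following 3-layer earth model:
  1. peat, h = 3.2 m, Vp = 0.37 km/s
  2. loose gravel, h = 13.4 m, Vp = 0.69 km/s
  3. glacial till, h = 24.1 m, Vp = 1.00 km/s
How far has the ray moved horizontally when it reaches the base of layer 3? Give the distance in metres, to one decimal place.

16.9 m

Apply Snell's law at each interface; in layer i the horizontal offset is hᵢ·tan θᵢ.
Layer 1: θ = 9.50°; offset = 3.2·tan 9.50° = 0.535 m.
Layer 2: sin θ = 0.69·sin 9.5°/0.37 = 0.3078, θ = 17.93°; offset = 13.4·tan 17.93° = 4.335 m.
Layer 3: sin θ = 1.00·sin 9.5°/0.37 = 0.4461, θ = 26.49°; offset = 24.1·tan 26.49° = 12.012 m.
Σ offsets = 16.882 m.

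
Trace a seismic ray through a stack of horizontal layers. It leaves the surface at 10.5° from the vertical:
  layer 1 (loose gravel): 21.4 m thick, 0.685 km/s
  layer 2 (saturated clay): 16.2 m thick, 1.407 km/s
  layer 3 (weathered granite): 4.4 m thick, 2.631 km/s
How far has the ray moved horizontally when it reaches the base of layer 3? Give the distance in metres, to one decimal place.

Ray parameter p = sin 10.5° / 0.685 km/s = 2.6604e-01 s/km.
Layer 1: θ = 10.50°; offset = 21.4·tan 10.50° = 3.966 m.
Layer 2: sin θ = p·1.407 = 0.3743 → θ = 21.98°; offset = 16.2·tan 21.98° = 6.539 m.
Layer 3: sin θ = p·2.631 = 0.6999 → θ = 44.42°; offset = 4.4·tan 44.42° = 4.312 m.
Σ offsets = 14.818 m.

14.8 m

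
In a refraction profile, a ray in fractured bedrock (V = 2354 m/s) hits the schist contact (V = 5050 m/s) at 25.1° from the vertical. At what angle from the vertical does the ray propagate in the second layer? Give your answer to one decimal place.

Snell's law: sin θ₂ = (V₂/V₁)·sin θ₁ = (5050/2354)·sin 25.1° = 0.9100.
θ₂ = arcsin 0.9100 = 65.51° from the normal.

65.5°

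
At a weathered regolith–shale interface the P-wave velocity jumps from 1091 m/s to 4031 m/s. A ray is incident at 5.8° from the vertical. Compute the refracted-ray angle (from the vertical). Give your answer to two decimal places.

21.92°

sin θ₁/V₁ = sin θ₂/V₂ ⇒ sin θ₂ = 4031·sin 5.8°/1091 = 4031·0.1011/1091 = 0.3734.
θ₂ = arcsin 0.3734 = 21.92° from the normal.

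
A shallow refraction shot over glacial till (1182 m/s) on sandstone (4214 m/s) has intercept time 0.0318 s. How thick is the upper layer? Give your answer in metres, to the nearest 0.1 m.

19.6 m

h = tᵢ·V₁·V₂ / (2·√(V₂²−V₁²)).
√(V₂²−V₁²) = √(4214² − 1182²) = 4044.8 m/s.
h = 0.0318 s × 1182 × 4214 / (2 × 4044.8) = 19.58 m.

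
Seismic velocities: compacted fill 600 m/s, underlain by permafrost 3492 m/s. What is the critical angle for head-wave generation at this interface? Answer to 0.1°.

9.9°

Critical incidence: sin θ_c = V₁/V₂ = 600/3492 = 0.1718.
θ_c = arcsin 0.1718 = 9.89°.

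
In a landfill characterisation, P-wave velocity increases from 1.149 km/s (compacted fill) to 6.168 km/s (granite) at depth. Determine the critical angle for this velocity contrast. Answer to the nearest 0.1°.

At critical incidence the refracted ray runs along the interface (θ₂ = 90°), so sin θ_c = V₁/V₂.
θ_c = arcsin(1.149/6.168) = arcsin 0.1863 = 10.74°.

10.7°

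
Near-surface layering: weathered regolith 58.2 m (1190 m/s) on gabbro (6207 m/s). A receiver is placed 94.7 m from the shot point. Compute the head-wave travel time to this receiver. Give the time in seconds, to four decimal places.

t = x/V₂ + 2h·√(V₂²−V₁²)/(V₁V₂).
√(V₂²−V₁²) = √(6207²−1190²) = 6091.9 m/s; delay term = 2·58.2·6091.9/(1190·6207) = 0.09600 s.
t = 94.7/6207 + 0.09600 = 0.11126 s.

0.1113 s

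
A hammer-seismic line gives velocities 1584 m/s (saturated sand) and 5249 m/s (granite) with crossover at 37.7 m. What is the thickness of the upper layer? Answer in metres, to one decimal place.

13.8 m

h = (x_cross/2)·√((V₂−V₁)/(V₂+V₁)).
(V₂−V₁)/(V₂+V₁) = (5249−1584)/(5249+1584) = 0.5364; √ = 0.7324.
h = (37.7/2)·0.7324 = 13.81 m.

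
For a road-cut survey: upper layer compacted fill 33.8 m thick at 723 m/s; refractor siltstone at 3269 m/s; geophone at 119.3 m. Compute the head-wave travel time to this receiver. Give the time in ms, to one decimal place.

127.7 ms

t = x/V₂ + 2h·√(V₂²−V₁²)/(V₁V₂).
√(V₂²−V₁²) = √(3269²−723²) = 3188.0 m/s; delay term = 2·33.8·3188.0/(723·3269) = 0.09118 s.
t = 119.3/3269 + 0.09118 = 0.12768 s.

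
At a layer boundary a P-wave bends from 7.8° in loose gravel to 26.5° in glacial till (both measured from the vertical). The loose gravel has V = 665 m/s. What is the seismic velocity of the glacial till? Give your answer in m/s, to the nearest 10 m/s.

2190 m/s

Snell's law: sin 7.8°/V₁ = sin 26.5°/V₂.
V₂ = V₁·sin 26.5°/sin 7.8° = 665 × 3.2877 = 2186.35 m/s.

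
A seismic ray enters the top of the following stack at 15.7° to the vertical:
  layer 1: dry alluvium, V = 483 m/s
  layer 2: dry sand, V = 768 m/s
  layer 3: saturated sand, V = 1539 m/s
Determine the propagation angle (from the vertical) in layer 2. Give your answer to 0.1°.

25.5°

Ray parameter p = sin 15.7° / 483 = 5.6025e-04 s/m.
sin θ_2 = p·V_2 = 5.6025e-04 × 768 = 0.4303.
θ_2 = arcsin 0.4303 = 25.48°.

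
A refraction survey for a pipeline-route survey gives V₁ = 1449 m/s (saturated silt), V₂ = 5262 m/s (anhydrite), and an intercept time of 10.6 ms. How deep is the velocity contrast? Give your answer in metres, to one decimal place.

8.0 m

h = tᵢ·V₁·V₂ / (2·√(V₂²−V₁²)).
√(V₂²−V₁²) = √(5262² − 1449²) = 5058.6 m/s.
h = 0.0106 s × 1449 × 5262 / (2 × 5058.6) = 7.99 m.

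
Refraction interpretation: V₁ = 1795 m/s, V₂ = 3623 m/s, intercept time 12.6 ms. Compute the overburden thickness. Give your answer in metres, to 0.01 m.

13.02 m

θ_c = arcsin(1795/3623) = 29.70°; cos θ_c = 0.8686.
tᵢ = 2h cos θ_c/V₁ ⇒ h = tᵢ·V₁/(2 cos θ_c) = 0.0126·1795/(2·0.8686) = 13.02 m.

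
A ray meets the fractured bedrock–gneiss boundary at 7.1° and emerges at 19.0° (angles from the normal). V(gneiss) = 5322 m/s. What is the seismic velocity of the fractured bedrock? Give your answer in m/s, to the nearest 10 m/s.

sin 7.1° = 0.1236; sin 19.0° = 0.3256.
V₁ = V₂·(sin θ₁/sin θ₂) = 5322·(0.1236/0.3256) = 2020.49 m/s.

2020 m/s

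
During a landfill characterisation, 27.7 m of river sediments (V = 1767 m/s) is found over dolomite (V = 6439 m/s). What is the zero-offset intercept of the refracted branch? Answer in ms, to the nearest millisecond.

tᵢ = 2h·√(V₂²−V₁²)/(V₁V₂).
√(V₂²−V₁²) = √(6439²−1767²) = 6191.8 m/s.
tᵢ = 2·27.7·6191.8/(1767·6439) = 0.03015 s.

30 ms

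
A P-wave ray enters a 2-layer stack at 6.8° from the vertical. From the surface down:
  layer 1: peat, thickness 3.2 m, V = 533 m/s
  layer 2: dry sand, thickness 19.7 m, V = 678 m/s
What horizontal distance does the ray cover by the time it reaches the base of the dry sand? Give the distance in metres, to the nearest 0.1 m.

Apply Snell's law at each interface; in layer i the horizontal offset is hᵢ·tan θᵢ.
Layer 1: θ = 6.80°; offset = 3.2·tan 6.80° = 0.382 m.
Layer 2: sin θ = 678·sin 6.8°/533 = 0.1506, θ = 8.66°; offset = 19.7·tan 8.66° = 3.001 m.
Σ offsets = 3.383 m.

3.4 m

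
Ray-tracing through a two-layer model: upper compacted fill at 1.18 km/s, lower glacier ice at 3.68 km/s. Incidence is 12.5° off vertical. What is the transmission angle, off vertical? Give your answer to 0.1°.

42.5°

sin θ₁/V₁ = sin θ₂/V₂ ⇒ sin θ₂ = 3.68·sin 12.5°/1.18 = 3.68·0.2164/1.18 = 0.6750.
θ₂ = sin⁻¹(0.6750) = 42.45° (from vertical).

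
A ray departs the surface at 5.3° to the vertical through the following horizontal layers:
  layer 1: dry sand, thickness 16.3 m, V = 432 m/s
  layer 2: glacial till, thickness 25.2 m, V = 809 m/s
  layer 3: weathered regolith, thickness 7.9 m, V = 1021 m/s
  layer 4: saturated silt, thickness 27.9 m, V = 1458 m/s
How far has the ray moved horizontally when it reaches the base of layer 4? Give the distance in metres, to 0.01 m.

16.86 m

Apply Snell's law at each interface; in layer i the horizontal offset is hᵢ·tan θᵢ.
Layer 1: θ = 5.30°; offset = 16.3·tan 5.30° = 1.5121 m.
Layer 2: sin θ = 809·sin 5.3°/432 = 0.1730, θ = 9.96°; offset = 25.2·tan 9.96° = 4.4258 m.
Layer 3: sin θ = 1021·sin 5.3°/432 = 0.2183, θ = 12.61°; offset = 7.9·tan 12.61° = 1.7673 m.
Layer 4: sin θ = 1458·sin 5.3°/432 = 0.3118, θ = 18.16°; offset = 27.9·tan 18.16° = 9.1540 m.
Total horizontal offset = 16.8593 m.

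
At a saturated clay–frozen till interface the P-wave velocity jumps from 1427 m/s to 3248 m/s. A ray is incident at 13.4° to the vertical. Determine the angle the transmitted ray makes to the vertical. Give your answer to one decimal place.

31.8°

sin θ₁/V₁ = sin θ₂/V₂ ⇒ sin θ₂ = 3248·sin 13.4°/1427 = 3248·0.2317/1427 = 0.5275.
θ₂ = sin⁻¹(0.5275) = 31.84° (from vertical).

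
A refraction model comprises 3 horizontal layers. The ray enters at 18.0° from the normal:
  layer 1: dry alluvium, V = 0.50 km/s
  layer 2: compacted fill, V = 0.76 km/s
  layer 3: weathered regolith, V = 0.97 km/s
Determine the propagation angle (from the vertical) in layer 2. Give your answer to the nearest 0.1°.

Ray parameter p = sin 18.0° / 0.50 = 6.1803e-01 s/km.
sin θ_2 = p·V_2 = 6.1803e-01 × 0.76 = 0.4697.
θ_2 = arcsin 0.4697 = 28.02°.

28.0°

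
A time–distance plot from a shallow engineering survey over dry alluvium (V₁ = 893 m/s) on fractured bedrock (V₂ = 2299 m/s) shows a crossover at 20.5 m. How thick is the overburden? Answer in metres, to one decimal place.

6.8 m

x_cross = 2h·√((V₂+V₁)/(V₂−V₁)) → h = x_cross / (2·√((V₂+V₁)/(V₂−V₁))).
√((V₂+V₁)/(V₂−V₁)) = √((2299+893)/(2299−893)) = 1.5067.
h = 20.5 / (2·1.5067) = 6.80 m.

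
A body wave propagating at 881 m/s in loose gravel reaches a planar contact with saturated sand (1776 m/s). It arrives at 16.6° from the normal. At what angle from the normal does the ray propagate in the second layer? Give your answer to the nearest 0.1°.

Snell's law: sin θ₂ = (V₂/V₁)·sin θ₁ = (1776/881)·sin 16.6° = 0.5759.
θ₂ = arcsin 0.5759 = 35.16° from the normal.

35.2°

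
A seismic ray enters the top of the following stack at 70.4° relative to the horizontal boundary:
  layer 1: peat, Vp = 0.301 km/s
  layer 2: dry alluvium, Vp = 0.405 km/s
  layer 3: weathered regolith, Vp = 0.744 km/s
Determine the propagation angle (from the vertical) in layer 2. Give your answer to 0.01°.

26.83°

From the normal: θ₁ = 90° − 70.4° = 19.6°.
Snell's law across each interface conserves sin θ / V, so sin θ_2 = V_2·sin θ₁/V₁.
sin θ_2 = 0.405 × sin 19.6° / 0.301 = 0.4514.
θ_2 = arcsin 0.4514 = 26.83°.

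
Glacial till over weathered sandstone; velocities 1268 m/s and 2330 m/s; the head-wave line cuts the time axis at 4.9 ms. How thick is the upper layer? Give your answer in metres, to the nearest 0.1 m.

h = tᵢ·V₁·V₂ / (2·√(V₂²−V₁²)).
√(V₂²−V₁²) = √(2330² − 1268²) = 1954.8 m/s.
h = 0.0049 s × 1268 × 2330 / (2 × 1954.8) = 3.70 m.

3.7 m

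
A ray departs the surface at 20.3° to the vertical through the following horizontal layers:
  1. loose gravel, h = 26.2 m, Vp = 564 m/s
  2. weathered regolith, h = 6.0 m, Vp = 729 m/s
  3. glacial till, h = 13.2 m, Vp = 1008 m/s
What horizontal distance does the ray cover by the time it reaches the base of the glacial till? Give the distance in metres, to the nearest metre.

Ray parameter p = sin 20.3° / 564 m/s = 6.1513e-04 s/m.
Layer 1: θ = 20.30°; offset = 26.2·tan 20.30° = 9.692 m.
Layer 2: sin θ = p·729 = 0.4484 → θ = 26.64°; offset = 6.0·tan 26.64° = 3.010 m.
Layer 3: sin θ = p·1008 = 0.6201 → θ = 38.32°; offset = 13.2·tan 38.32° = 10.432 m.
Summing the layer offsets gives 23.134 m.

23 m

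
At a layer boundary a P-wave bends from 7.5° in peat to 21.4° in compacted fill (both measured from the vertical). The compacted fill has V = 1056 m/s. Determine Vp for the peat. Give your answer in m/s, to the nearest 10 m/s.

380 m/s

sin 7.5° = 0.1305; sin 21.4° = 0.3649.
V₁ = V₂·(sin θ₁/sin θ₂) = 1056·(0.1305/0.3649) = 377.76 m/s.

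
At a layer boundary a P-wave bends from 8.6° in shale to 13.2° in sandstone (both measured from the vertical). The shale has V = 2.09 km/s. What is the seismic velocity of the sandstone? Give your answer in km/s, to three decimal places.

sin 8.6° = 0.1495; sin 13.2° = 0.2284.
V₂ = V₁·(sin θ₂/sin θ₁) = 2.09·(0.2284/0.1495) = 3.192 km/s.

3.192 km/s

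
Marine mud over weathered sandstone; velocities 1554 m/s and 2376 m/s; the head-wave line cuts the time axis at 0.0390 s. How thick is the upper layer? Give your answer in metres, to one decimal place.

h = tᵢ·V₁·V₂ / (2·√(V₂²−V₁²)).
√(V₂²−V₁²) = √(2376² − 1554²) = 1797.3 m/s.
h = 0.039 s × 1554 × 2376 / (2 × 1797.3) = 40.06 m.

40.1 m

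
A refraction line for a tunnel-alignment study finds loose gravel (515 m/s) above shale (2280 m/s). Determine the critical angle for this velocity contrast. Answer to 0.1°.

13.1°

Critical incidence: sin θ_c = V₁/V₂ = 515/2280 = 0.2259.
θ_c = arcsin 0.2259 = 13.05°.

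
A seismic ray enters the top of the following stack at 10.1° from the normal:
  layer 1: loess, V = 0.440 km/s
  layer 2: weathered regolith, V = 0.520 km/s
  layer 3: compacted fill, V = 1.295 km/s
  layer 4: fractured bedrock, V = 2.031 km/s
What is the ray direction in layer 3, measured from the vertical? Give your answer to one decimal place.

31.1°

Ray parameter p = sin 10.1° / 0.440 = 3.9856e-01 s/km.
sin θ_3 = p·V_3 = 3.9856e-01 × 1.295 = 0.5161.
θ_3 = 31.07° from the vertical.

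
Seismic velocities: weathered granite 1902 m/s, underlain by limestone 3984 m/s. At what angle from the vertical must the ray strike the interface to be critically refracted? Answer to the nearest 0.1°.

Critical incidence: sin θ_c = V₁/V₂ = 1902/3984 = 0.4774.
θ_c = arcsin 0.4774 = 28.52°.

28.5°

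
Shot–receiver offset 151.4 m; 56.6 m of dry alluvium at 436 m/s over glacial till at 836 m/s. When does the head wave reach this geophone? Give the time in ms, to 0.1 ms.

t = x/V₂ + 2h·√(V₂²−V₁²)/(V₁V₂).
√(V₂²−V₁²) = √(836²−436²) = 713.3 m/s; delay term = 2·56.6·713.3/(436·836) = 0.22153 s.
t = 151.4/836 + 0.22153 = 0.40263 s.

402.6 ms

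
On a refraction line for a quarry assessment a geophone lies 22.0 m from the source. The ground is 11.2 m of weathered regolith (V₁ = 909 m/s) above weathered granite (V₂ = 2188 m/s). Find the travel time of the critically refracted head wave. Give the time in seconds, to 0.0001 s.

t = x/V₂ + 2h·√(V₂²−V₁²)/(V₁V₂).
√(V₂²−V₁²) = √(2188²−909²) = 1990.2 m/s; delay term = 2·11.2·1990.2/(909·2188) = 0.02242 s.
t = 22.0/2188 + 0.02242 = 0.03247 s.

0.0325 s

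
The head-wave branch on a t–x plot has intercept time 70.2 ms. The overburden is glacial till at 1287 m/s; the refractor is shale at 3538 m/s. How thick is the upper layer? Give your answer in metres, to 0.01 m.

θ_c = arcsin(1287/3538) = 21.33°; cos θ_c = 0.9315.
tᵢ = 2h cos θ_c/V₁ ⇒ h = tᵢ·V₁/(2 cos θ_c) = 0.0702·1287/(2·0.9315) = 48.50 m.

48.50 m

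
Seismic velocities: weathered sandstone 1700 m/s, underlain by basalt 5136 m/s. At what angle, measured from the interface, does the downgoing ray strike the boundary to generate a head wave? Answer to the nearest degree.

71°

At critical incidence the refracted ray runs along the interface (θ₂ = 90°), so sin θ_c = V₁/V₂.
θ_c = arcsin(1700/5136) = arcsin 0.3310 = 19.33°.
Measured from the interface: 90° − 19.33° = 70.67°.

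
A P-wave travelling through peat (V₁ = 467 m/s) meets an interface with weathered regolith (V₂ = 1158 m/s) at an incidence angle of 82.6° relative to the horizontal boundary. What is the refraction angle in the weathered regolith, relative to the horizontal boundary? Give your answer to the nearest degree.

71°

Convert to the normal: θ₁ = 90° − 82.6° = 7.4°.
Snell's law: sin θ₂ = (V₂/V₁)·sin θ₁ = (1158/467)·sin 7.4° = 0.3194.
θ₂ = arcsin 0.3194 = 18.62° from the normal.
From the interface: 90° − 18.62° = 71.38°.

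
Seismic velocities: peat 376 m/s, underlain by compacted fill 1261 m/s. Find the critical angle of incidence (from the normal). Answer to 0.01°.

Critical incidence: sin θ_c = V₁/V₂ = 376/1261 = 0.2982.
θ_c = arcsin 0.2982 = 17.35°.

17.35°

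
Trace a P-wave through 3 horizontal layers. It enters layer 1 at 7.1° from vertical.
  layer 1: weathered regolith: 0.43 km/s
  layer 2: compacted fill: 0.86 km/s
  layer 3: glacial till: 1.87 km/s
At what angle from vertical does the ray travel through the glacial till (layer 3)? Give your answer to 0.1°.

Snell's law across each interface conserves sin θ / V, so sin θ_3 = V_3·sin θ₁/V₁.
sin θ_3 = 1.87 × sin 7.1° / 0.43 = 0.5375.
θ_3 = arcsin 0.5375 = 32.52°.

32.5°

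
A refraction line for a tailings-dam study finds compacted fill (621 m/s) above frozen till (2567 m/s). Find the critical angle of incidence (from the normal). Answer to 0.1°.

14.0°

At critical incidence the refracted ray runs along the interface (θ₂ = 90°), so sin θ_c = V₁/V₂.
θ_c = arcsin(621/2567) = arcsin 0.2419 = 14.00°.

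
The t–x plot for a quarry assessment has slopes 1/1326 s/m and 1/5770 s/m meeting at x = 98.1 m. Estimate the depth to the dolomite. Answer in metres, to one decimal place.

x_cross = 2h·√((V₂+V₁)/(V₂−V₁)) → h = x_cross / (2·√((V₂+V₁)/(V₂−V₁))).
√((V₂+V₁)/(V₂−V₁)) = √((5770+1326)/(5770−1326)) = 1.2636.
h = 98.1 / (2·1.2636) = 38.82 m.

38.8 m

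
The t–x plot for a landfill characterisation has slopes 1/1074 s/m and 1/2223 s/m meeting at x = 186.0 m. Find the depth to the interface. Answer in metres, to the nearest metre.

55 m

x_cross = 2h·√((V₂+V₁)/(V₂−V₁)) → h = x_cross / (2·√((V₂+V₁)/(V₂−V₁))).
√((V₂+V₁)/(V₂−V₁)) = √((2223+1074)/(2223−1074)) = 1.6939.
h = 186.0 / (2·1.6939) = 54.90 m.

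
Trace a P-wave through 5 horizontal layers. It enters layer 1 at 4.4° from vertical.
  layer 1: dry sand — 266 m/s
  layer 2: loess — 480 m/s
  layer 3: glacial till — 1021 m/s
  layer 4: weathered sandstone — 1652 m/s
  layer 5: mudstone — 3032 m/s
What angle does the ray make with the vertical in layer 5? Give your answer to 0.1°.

Ray parameter p = sin 4.4° / 266 = 2.8842e-04 s/m.
sin θ_5 = p·V_5 = 2.8842e-04 × 3032 = 0.8745.
θ_5 = arcsin 0.8745 = 60.98°.

61.0°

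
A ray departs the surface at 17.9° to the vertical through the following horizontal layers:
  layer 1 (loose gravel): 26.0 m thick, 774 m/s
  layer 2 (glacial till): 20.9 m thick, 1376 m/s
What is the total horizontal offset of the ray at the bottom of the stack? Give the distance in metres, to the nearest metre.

Apply Snell's law at each interface; in layer i the horizontal offset is hᵢ·tan θᵢ.
Layer 1: θ = 17.90°; offset = 26.0·tan 17.90° = 8.398 m.
Layer 2: sin θ = 1376·sin 17.9°/774 = 0.5464, θ = 33.12°; offset = 20.9·tan 33.12° = 13.636 m.
Summing the layer offsets gives 22.033 m.

22 m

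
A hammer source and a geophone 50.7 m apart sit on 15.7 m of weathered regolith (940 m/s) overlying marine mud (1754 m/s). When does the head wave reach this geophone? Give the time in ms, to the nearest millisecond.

θ_c = arcsin(V₁/V₂) = arcsin(940/1754) = 32.41°, cos θ_c = 0.8443.
Intercept time tᵢ = 2h cos θ_c / V₁ = 2·15.7·0.8443/940 = 0.02820 s.
t = x/V₂ + tᵢ = 50.7/1754 + 0.02820 = 0.05711 s.

57 ms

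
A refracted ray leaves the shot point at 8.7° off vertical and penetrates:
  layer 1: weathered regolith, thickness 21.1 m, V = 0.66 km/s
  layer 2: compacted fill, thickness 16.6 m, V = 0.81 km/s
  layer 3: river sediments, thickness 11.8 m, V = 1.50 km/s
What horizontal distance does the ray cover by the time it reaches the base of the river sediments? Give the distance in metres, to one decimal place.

p = sin θ₁/V₁ = sin 8.7°/0.66 = 2.2918e-01 s/km is conserved through the stack.
Layer 1: θ = 8.70°; offset = 21.1·tan 8.70° = 3.229 m.
Layer 2: sin θ = p·0.81 = 0.1856 → θ = 10.70°; offset = 16.6·tan 10.70° = 3.136 m.
Layer 3: sin θ = p·1.50 = 0.3438 → θ = 20.11°; offset = 11.8·tan 20.11° = 4.320 m.
Summing the layer offsets gives 10.685 m.

10.7 m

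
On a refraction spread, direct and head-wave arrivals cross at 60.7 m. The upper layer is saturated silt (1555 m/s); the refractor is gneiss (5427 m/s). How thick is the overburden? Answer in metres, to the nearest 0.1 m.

x_cross = 2h·√((V₂+V₁)/(V₂−V₁)) → h = x_cross / (2·√((V₂+V₁)/(V₂−V₁))).
√((V₂+V₁)/(V₂−V₁)) = √((5427+1555)/(5427−1555)) = 1.3428.
h = 60.7 / (2·1.3428) = 22.60 m.

22.6 m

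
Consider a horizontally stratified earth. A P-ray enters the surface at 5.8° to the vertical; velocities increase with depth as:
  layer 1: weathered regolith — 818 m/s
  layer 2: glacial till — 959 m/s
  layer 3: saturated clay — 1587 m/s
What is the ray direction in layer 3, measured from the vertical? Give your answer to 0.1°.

11.3°

Ray parameter p = sin 5.8° / 818 = 1.2354e-04 s/m.
sin θ_3 = p·V_3 = 1.2354e-04 × 1587 = 0.1961.
θ_3 = arcsin 0.1961 = 11.31°.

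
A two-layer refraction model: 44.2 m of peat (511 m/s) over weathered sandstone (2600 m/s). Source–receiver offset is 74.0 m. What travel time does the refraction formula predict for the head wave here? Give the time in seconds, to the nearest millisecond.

θ_c = arcsin(V₁/V₂) = arcsin(511/2600) = 11.33°, cos θ_c = 0.9805.
Intercept time tᵢ = 2h cos θ_c / V₁ = 2·44.2·0.9805/511 = 0.16962 s.
t = x/V₂ + tᵢ = 74.0/2600 + 0.16962 = 0.19808 s.

0.198 s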